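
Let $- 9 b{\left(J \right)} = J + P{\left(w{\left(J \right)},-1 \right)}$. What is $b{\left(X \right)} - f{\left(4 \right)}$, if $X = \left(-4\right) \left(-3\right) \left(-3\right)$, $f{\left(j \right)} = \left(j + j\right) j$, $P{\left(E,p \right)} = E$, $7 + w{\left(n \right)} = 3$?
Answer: $- \frac{248}{9} \approx -27.556$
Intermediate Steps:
$w{\left(n \right)} = -4$ ($w{\left(n \right)} = -7 + 3 = -4$)
$f{\left(j \right)} = 2 j^{2}$ ($f{\left(j \right)} = 2 j j = 2 j^{2}$)
$X = -36$ ($X = 12 \left(-3\right) = -36$)
$b{\left(J \right)} = \frac{4}{9} - \frac{J}{9}$ ($b{\left(J \right)} = - \frac{J - 4}{9} = - \frac{-4 + J}{9} = \frac{4}{9} - \frac{J}{9}$)
$b{\left(X \right)} - f{\left(4 \right)} = \left(\frac{4}{9} - -4\right) - 2 \cdot 4^{2} = \left(\frac{4}{9} + 4\right) - 2 \cdot 16 = \frac{40}{9} - 32 = - \frac{248}{9}$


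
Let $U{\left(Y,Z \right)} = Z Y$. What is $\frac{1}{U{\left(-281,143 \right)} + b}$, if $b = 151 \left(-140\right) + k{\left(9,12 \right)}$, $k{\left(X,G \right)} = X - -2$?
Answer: $- \frac{1}{61312} \approx -1.631 \cdot 10^{-5}$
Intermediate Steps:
$k{\left(X,G \right)} = 2 + X$ ($k{\left(X,G \right)} = X + 2 = 2 + X$)
$U{\left(Y,Z \right)} = Y Z$
$b = -21129$ ($b = 151 \left(-140\right) + \left(2 + 9\right) = -21140 + 11 = -21129$)
$\frac{1}{U{\left(-281,143 \right)} + b} = \frac{1}{\left(-281\right) 143 - 21129} = \frac{1}{-40183 - 21129} = \frac{1}{-61312} = - \frac{1}{61312}$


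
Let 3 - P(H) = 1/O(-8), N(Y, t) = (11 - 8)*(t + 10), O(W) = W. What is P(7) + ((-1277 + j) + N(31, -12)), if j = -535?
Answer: -14519/8 ≈ -1814.9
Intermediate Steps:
N(Y, t) = 30 + 3*t (N(Y, t) = 3*(10 + t) = 30 + 3*t)
P(H) = 25/8 (P(H) = 3 - 1/(-8) = 3 - (-1)/8 = 3 - 1*(-⅛) = 3 + ⅛ = 25/8)
P(7) + ((-1277 + j) + N(31, -12)) = 25/8 + ((-1277 - 535) + (30 + 3*(-12))) = 25/8 + (-1812 + (30 - 36)) = 25/8 + (-1812 - 6) = 25/8 - 1818 = -14519/8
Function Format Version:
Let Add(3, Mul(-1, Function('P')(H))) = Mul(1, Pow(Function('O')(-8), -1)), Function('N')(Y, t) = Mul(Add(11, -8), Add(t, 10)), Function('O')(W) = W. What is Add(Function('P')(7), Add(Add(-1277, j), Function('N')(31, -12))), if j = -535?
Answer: Rational(-14519, 8) ≈ -1814.9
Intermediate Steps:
Function('N')(Y, t) = Add(30, Mul(3, t)) (Function('N')(Y, t) = Mul(3, Add(10, t)) = Add(30, Mul(3, t)))
Function('P')(H) = Rational(25, 8) (Function('P')(H) = Add(3, Mul(-1, Mul(1, Pow(-8, -1)))) = Add(3, Mul(-1, Mul(1, Rational(-1, 8)))) = Add(3, Mul(-1, Rational(-1, 8))) = Add(3, Rational(1, 8)) = Rational(25, 8))
Add(Function('P')(7), Add(Add(-1277, j), Function('N')(31, -12))) = Add(Rational(25, 8), Add(Add(-1277, -535), Add(30, Mul(3, -12)))) = Add(Rational(25, 8), Add(-1812, Add(30, -36))) = Add(Rational(25, 8), Add(-1812, -6)) = Add(Rational(25, 8), -1818) = Rational(-14519, 8)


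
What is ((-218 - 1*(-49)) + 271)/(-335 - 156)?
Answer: -102/491 ≈ -0.20774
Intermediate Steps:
((-218 - 1*(-49)) + 271)/(-335 - 156) = ((-218 + 49) + 271)/(-491) = (-169 + 271)*(-1/491) = 102*(-1/491) = -102/491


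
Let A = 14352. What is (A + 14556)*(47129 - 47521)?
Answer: -11331936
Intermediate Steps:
(A + 14556)*(47129 - 47521) = (14352 + 14556)*(47129 - 47521) = 28908*(-392) = -11331936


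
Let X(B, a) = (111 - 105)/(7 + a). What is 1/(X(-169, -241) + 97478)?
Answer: 39/3801641 ≈ 1.0259e-5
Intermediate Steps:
X(B, a) = 6/(7 + a)
1/(X(-169, -241) + 97478) = 1/(6/(7 - 241) + 97478) = 1/(6/(-234) + 97478) = 1/(6*(-1/234) + 97478) = 1/(-1/39 + 97478) = 1/(3801641/39) = 39/3801641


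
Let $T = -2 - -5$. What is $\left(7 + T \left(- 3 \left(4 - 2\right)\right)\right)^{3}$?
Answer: $-1331$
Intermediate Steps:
$T = 3$ ($T = -2 + 5 = 3$)
$\left(7 + T \left(- 3 \left(4 - 2\right)\right)\right)^{3} = \left(7 + 3 \left(- 3 \left(4 - 2\right)\right)\right)^{3} = \left(7 + 3 \left(\left(-3\right) 2\right)\right)^{3} = \left(7 + 3 \left(-6\right)\right)^{3} = \left(7 - 18\right)^{3} = \left(-11\right)^{3} = -1331$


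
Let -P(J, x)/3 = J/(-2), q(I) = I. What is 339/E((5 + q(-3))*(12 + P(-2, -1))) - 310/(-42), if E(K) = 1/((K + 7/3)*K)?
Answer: 2605709/21 ≈ 1.2408e+5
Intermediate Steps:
P(J, x) = 3*J/2 (P(J, x) = -3*J/(-2) = -3*J*(-1)/2 = -(-3)*J/2 = 3*J/2)
E(K) = 1/(K*(7/3 + K)) (E(K) = 1/((K + 7*(⅓))*K) = 1/((K + 7/3)*K) = 1/((7/3 + K)*K) = 1/(K*(7/3 + K)))
339/E((5 + q(-3))*(12 + P(-2, -1))) - 310/(-42) = 339/((3/((((5 - 3)*(12 + (3/2)*(-2))))*(7 + 3*((5 - 3)*(12 + (3/2)*(-2))))))) - 310/(-42) = 339/((3/(((2*(12 - 3)))*(7 + 3*(2*(12 - 3)))))) - 310*(-1/42) = 339/((3/(((2*9))*(7 + 3*(2*9))))) + 155/21 = 339/((3/(18*(7 + 3*18)))) + 155/21 = 339/((3*(1/18)/(7 + 54))) + 155/21 = 339/((3*(1/18)/61)) + 155/21 = 339/((3*(1/18)*(1/61))) + 155/21 = 339/(1/366) + 155/21 = 339*366 + 155/21 = 124074 + 155/21 = 2605709/21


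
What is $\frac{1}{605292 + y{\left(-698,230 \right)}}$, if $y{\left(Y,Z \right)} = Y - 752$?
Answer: $\frac{1}{603842} \approx 1.6561 \cdot 10^{-6}$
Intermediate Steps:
$y{\left(Y,Z \right)} = -752 + Y$
$\frac{1}{605292 + y{\left(-698,230 \right)}} = \frac{1}{605292 - 1450} = \frac{1}{603842}$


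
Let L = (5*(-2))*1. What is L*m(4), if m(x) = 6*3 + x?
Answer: -220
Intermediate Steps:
m(x) = 18 + x
L = -10 (L = -10*1 = -10)
L*m(4) = -10*(18 + 4) = -10*22 = -220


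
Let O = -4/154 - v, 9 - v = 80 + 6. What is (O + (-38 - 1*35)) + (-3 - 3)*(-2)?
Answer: 1230/77 ≈ 15.974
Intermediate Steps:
v = -77 (v = 9 - (80 + 6) = 9 - 1*86 = 9 - 86 = -77)
O = 5927/77 (O = -4/154 - 1*(-77) = -4*1/154 + 77 = -2/77 + 77 = 5927/77 ≈ 76.974)
(O + (-38 - 1*35)) + (-3 - 3)*(-2) = (5927/77 + (-38 - 1*35)) + (-3 - 3)*(-2) = (5927/77 + (-38 - 35)) - 6*(-2) = (5927/77 - 73) + 12 = 306/77 + 12 = 1230/77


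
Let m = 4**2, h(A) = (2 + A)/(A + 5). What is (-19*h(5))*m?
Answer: -1064/5 ≈ -212.80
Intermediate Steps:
h(A) = (2 + A)/(5 + A)
m = 16
(-19*h(5))*m = -19*(2 + 5)/(5 + 5)*16 = -19*7/10*16 = -133/10*16 = -1064/5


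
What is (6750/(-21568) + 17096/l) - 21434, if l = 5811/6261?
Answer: -62966829279/20888608 ≈ -3014.4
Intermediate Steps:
l = 1937/2087 (l = 5811*(1/6261) = 1937/2087 ≈ 0.92813)
(6750/(-21568) + 17096/l) - 21434 = (6750/(-21568) + 17096/(1937/2087)) - 21434 = (6750*(-1/21568) + 17096*(2087/1937)) - 21434 = (-3375/10784 + 35679352/1937) - 21434 = 384759594593/20888608 - 21434 = -62966829279/20888608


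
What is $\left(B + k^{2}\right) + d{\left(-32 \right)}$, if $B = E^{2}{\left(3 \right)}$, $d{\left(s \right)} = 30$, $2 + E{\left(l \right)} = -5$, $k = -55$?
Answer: $3104$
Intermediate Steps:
$E{\left(l \right)} = -7$ ($E{\left(l \right)} = -2 - 5 = -7$)
$B = 49$ ($B = \left(-7\right)^{2} = 49$)
$\left(B + k^{2}\right) + d{\left(-32 \right)} = \left(49 + \left(-55\right)^{2}\right) + 30 = \left(49 + 3025\right) + 30 = 3074 + 30 = 3104$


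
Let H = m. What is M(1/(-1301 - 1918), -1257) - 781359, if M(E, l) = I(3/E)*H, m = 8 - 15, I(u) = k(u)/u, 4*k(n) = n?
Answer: -3125443/4 ≈ -7.8136e+5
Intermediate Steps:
k(n) = n/4
I(u) = 1/4 (I(u) = (u/4)/u = 1/4)
m = -7
H = -7
M(E, l) = -7/4 (M(E, l) = (1/4)*(-7) = -7/4)
M(1/(-1301 - 1918), -1257) - 781359 = -7/4 - 781359 = -3125443/4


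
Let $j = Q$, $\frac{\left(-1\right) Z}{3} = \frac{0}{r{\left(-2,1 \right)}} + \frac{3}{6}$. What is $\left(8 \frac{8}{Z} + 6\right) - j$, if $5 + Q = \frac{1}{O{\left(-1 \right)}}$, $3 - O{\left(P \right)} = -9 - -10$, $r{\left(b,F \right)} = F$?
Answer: $- \frac{193}{6} \approx -32.167$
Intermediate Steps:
$Z = - \frac{3}{2}$ ($Z = - 3 \left(\frac{0}{1} + \frac{3}{6}\right) = - 3 \left(0 \cdot 1 + 3 \cdot \frac{1}{6}\right) = - 3 \left(0 + \frac{1}{2}\right) = \left(-3\right) \frac{1}{2} = - \frac{3}{2} \approx -1.5$)
$O{\left(P \right)} = 2$ ($O{\left(P \right)} = 3 - \left(-9 - -10\right) = 3 - \left(-9 + 10\right) = 3 - 1 = 2$)
$Q = - \frac{9}{2}$ ($Q = -5 + \frac{1}{2} = - \frac{9}{2} \approx -4.5$)
$j = - \frac{9}{2} \approx -4.5$
$\left(8 \frac{8}{Z} + 6\right) - j = \left(8 \frac{8}{- \frac{3}{2}} + 6\right) - - \frac{9}{2} = \left(8 \cdot 8 \left(- \frac{2}{3}\right) + 6\right) + \frac{9}{2} = \left(8 \left(- \frac{16}{3}\right) + 6\right) + \frac{9}{2} = \left(- \frac{128}{3} + 6\right) + \frac{9}{2} = - \frac{110}{3} + \frac{9}{2} = - \frac{193}{6}$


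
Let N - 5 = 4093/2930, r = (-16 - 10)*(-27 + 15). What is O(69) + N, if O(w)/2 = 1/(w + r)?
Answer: 7146943/1116330 ≈ 6.4022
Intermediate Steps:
r = 312 (r = -26*(-12) = 312)
N = 18743/2930 (N = 5 + 4093/2930 = 18743/2930 ≈ 6.3969)
O(w) = 2/(312 + w) (O(w) = 2/(w + 312) = 2/(312 + w))
O(69) + N = 2/(312 + 69) + 18743/2930 = 2/381 + 18743/2930 = 7146943/1116330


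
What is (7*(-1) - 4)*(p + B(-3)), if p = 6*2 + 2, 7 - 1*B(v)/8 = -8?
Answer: -1474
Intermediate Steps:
B(v) = 120 (B(v) = 56 - 8*(-8) = 56 + 64 = 120)
p = 14 (p = 12 + 2 = 14)
(7*(-1) - 4)*(p + B(-3)) = (7*(-1) - 4)*(14 + 120) = (-7 - 4)*134 = -11*134 = -1474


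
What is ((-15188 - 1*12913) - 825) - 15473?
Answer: -44399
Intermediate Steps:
((-15188 - 1*12913) - 825) - 15473 = ((-15188 - 12913) - 825) - 15473 = (-28101 - 825) - 15473 = -28926 - 15473 = -44399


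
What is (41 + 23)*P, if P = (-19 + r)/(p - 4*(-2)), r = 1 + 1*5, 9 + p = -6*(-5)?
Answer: -832/29 ≈ -28.690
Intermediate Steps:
p = 21 (p = -9 - 6*(-5) = -9 + 30 = 21)
r = 6 (r = 1 + 5 = 6)
P = -13/29 (P = (-19 + 6)/(21 - 4*(-2)) = -13/(21 + 8) = -13/29 ≈ -0.44828)
(41 + 23)*P = (41 + 23)*(-13/29) = 64*(-13/29) = -832/29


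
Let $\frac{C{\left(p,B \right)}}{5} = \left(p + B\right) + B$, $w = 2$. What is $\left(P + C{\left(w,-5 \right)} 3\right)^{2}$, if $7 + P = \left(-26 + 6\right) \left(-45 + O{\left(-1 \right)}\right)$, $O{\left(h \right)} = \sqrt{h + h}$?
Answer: $596729 - 30920 i \sqrt{2} \approx 5.9673 \cdot 10^{5} - 43728.0 i$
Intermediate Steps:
$O{\left(h \right)} = \sqrt{2} \sqrt{h}$ ($O{\left(h \right)} = \sqrt{2 h} = \sqrt{2} \sqrt{h}$)
$C{\left(p,B \right)} = 5 p + 10 B$ ($C{\left(p,B \right)} = 5 \left(\left(p + B\right) + B\right) = 5 \left(\left(B + p\right) + B\right) = 5 \left(p + 2 B\right) = 5 p + 10 B$)
$P = 893 - 20 i \sqrt{2}$ ($P = -7 + \left(-26 + 6\right) \left(-45 + \sqrt{2} \sqrt{-1}\right) = -7 - 20 \left(-45 + \sqrt{2} i\right) = -7 - 20 \left(-45 + i \sqrt{2}\right) = -7 + \left(900 - 20 i \sqrt{2}\right) = 893 - 20 i \sqrt{2} \approx 893.0 - 28.284 i$)
$\left(P + C{\left(w,-5 \right)} 3\right)^{2} = \left(\left(893 - 20 i \sqrt{2}\right) + \left(5 \cdot 2 + 10 \left(-5\right)\right) 3\right)^{2} = \left(\left(893 - 20 i \sqrt{2}\right) + \left(10 - 50\right) 3\right)^{2} = \left(\left(893 - 20 i \sqrt{2}\right) - 120\right)^{2} = \left(773 - 20 i \sqrt{2}\right)^{2}$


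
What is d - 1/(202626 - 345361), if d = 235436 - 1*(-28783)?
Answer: 37713298966/142735 ≈ 2.6422e+5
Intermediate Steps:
d = 264219 (d = 235436 + 28783 = 264219)
d - 1/(202626 - 345361) = 264219 - 1/(202626 - 345361) = 264219 - 1/(-142735) = 264219 - 1*(-1/142735) = 264219 + 1/142735 = 37713298966/142735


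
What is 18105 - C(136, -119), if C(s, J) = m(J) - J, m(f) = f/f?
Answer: 17985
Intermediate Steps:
m(f) = 1
C(s, J) = 1 - J
18105 - C(136, -119) = 18105 - (1 - 1*(-119)) = 18105 - (1 + 119) = 18105 - 1*120 = 18105 - 120 = 17985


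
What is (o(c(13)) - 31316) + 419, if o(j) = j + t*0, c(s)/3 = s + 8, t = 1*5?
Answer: -30834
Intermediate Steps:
t = 5
c(s) = 24 + 3*s (c(s) = 3*(s + 8) = 3*(8 + s) = 24 + 3*s)
o(j) = j (o(j) = j + 5*0 = j + 0 = j)
(o(c(13)) - 31316) + 419 = ((24 + 3*13) - 31316) + 419 = ((24 + 39) - 31316) + 419 = (63 - 31316) + 419 = -31253 + 419 = -30834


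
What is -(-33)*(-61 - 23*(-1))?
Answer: -1254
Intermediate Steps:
-(-33)*(-61 - 23*(-1)) = -(-33)*(-61 + 23) = -(-33)*(-38) = -1*1254 = -1254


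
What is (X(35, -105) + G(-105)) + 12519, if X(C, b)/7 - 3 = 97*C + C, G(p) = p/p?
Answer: 36551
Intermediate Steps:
G(p) = 1
X(C, b) = 21 + 686*C (X(C, b) = 21 + 7*(97*C + C) = 21 + 7*(98*C) = 21 + 686*C)
(X(35, -105) + G(-105)) + 12519 = ((21 + 686*35) + 1) + 12519 = ((21 + 24010) + 1) + 12519 = (24031 + 1) + 12519 = 24032 + 12519 = 36551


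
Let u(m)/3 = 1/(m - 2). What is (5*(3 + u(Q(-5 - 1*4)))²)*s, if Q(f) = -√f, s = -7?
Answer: -35280/169 - 20790*I/169 ≈ -208.76 - 123.02*I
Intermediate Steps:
u(m) = 3/(-2 + m) (u(m) = 3/(m - 2) = 3/(-2 + m))
(5*(3 + u(Q(-5 - 1*4)))²)*s = (5*(3 + 3/(-2 - √(-5 - 1*4)))²)*(-7) = (5*(3 + 3/(-2 - √(-5 - 4)))²)*(-7) = (5*(3 + 3/(-2 - √(-9)))²)*(-7) = (5*(3 + 3/(-2 - 3*I))²)*(-7) = (5*(3 + 3*((-2 + 3*I)/13))²)*(-7) = (5*(3 + 3*(-2 + 3*I)/13)²)*(-7) = -35*(3 + 3*(-2 + 3*I)/13)²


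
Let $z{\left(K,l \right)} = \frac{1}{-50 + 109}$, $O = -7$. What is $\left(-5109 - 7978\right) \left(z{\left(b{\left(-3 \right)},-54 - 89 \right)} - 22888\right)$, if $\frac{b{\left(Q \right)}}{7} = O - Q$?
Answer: $\frac{17672567017}{59} \approx 2.9953 \cdot 10^{8}$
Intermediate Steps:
$b{\left(Q \right)} = -49 - 7 Q$ ($b{\left(Q \right)} = 7 \left(-7 - Q\right) = -49 - 7 Q$)
$z{\left(K,l \right)} = \frac{1}{59}$
$\left(-5109 - 7978\right) \left(z{\left(b{\left(-3 \right)},-54 - 89 \right)} - 22888\right) = \left(-5109 - 7978\right) \left(\frac{1}{59} - 22888\right) = \left(-13087\right) \left(- \frac{1350391}{59}\right) = \frac{17672567017}{59}$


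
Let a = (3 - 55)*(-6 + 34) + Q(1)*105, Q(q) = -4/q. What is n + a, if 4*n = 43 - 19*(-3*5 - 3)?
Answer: -7119/4 ≈ -1779.8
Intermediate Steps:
n = 385/4 (n = (43 - 19*(-3*5 - 3))/4 = (43 - 19*(-15 - 3))/4 = (43 - 19*(-18))/4 = (43 + 342)/4 = (¼)*385 = 385/4 ≈ 96.250)
a = -1876 (a = (3 - 55)*(-6 + 34) - 4/1*105 = -52*28 - 4*1*105 = -1456 - 4*105 = -1456 - 420 = -1876)
n + a = 385/4 - 1876 = -7119/4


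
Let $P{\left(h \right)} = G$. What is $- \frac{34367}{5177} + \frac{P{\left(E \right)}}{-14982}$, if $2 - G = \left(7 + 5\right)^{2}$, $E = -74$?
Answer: $- \frac{257075630}{38780907} \approx -6.6289$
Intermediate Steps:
$G = -142$ ($G = 2 - \left(7 + 5\right)^{2} = 2 - 12^{2} = 2 - 144 = -142$)
$P{\left(h \right)} = -142$
$- \frac{34367}{5177} + \frac{P{\left(E \right)}}{-14982} = - \frac{34367}{5177} - \frac{142}{-14982} = \left(-34367\right) \frac{1}{5177} - - \frac{71}{7491} = - \frac{34367}{5177} + \frac{71}{7491} = - \frac{257075630}{38780907}$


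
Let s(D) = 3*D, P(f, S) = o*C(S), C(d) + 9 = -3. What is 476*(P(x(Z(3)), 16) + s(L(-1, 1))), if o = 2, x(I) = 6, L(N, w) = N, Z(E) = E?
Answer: -12852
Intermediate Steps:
C(d) = -12 (C(d) = -9 - 3 = -12)
P(f, S) = -24 (P(f, S) = 2*(-12) = -24)
476*(P(x(Z(3)), 16) + s(L(-1, 1))) = 476*(-24 + 3*(-1)) = 476*(-24 - 3) = 476*(-27) = -12852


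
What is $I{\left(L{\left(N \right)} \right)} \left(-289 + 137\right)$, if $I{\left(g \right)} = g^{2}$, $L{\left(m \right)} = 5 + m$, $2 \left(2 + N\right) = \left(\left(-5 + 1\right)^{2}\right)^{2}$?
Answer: $-2608472$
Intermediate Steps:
$N = 126$ ($N = -2 + \frac{\left(\left(-5 + 1\right)^{2}\right)^{2}}{2} = -2 + \frac{\left(\left(-4\right)^{2}\right)^{2}}{2} = -2 + \frac{16^{2}}{2} = -2 + \frac{1}{2} \cdot 256 = -2 + 128 = 126$)
$I{\left(L{\left(N \right)} \right)} \left(-289 + 137\right) = \left(5 + 126\right)^{2} \left(-289 + 137\right) = 131^{2} \left(-152\right) = 17161 \left(-152\right) = -2608472$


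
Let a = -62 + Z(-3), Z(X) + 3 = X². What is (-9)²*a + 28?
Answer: -4508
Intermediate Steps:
Z(X) = -3 + X²
a = -56 (a = -62 + (-3 + (-3)²) = -62 + (-3 + 9) = -62 + 6 = -56)
(-9)²*a + 28 = (-9)²*(-56) + 28 = 81*(-56) + 28 = -4536 + 28 = -4508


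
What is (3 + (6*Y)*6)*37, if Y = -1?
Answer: -1221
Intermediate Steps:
(3 + (6*Y)*6)*37 = (3 + (6*(-1))*6)*37 = (3 - 6*6)*37 = (3 - 36)*37 = -33*37 = -1221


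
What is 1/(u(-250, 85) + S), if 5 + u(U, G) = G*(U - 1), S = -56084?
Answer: -1/77424 ≈ -1.2916e-5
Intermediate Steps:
u(U, G) = -5 + G*(-1 + U) (u(U, G) = -5 + G*(U - 1) = -5 + G*(-1 + U))
1/(u(-250, 85) + S) = 1/((-5 - 1*85 + 85*(-250)) - 56084) = 1/((-5 - 85 - 21250) - 56084) = 1/(-21340 - 56084) = 1/(-77424) = -1/77424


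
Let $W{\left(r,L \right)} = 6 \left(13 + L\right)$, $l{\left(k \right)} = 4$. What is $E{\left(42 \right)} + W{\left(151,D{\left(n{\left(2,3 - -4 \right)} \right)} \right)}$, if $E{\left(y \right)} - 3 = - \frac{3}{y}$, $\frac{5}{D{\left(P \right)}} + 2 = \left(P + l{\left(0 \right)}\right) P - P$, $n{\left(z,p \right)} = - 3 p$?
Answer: $\frac{106607}{1316} \approx 81.008$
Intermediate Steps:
$D{\left(P \right)} = \frac{5}{-2 - P + P \left(4 + P\right)}$ ($D{\left(P \right)} = \frac{5}{-2 + \left(\left(P + 4\right) P - P\right)} = \frac{5}{-2 + \left(\left(4 + P\right) P - P\right)} = \frac{5}{-2 + \left(P \left(4 + P\right) - P\right)} = \frac{5}{-2 + \left(- P + P \left(4 + P\right)\right)} = \frac{5}{-2 - P + P \left(4 + P\right)}$)
$W{\left(r,L \right)} = 78 + 6 L$
$E{\left(y \right)} = 3 - \frac{3}{y}$
$E{\left(42 \right)} + W{\left(151,D{\left(n{\left(2,3 - -4 \right)} \right)} \right)} = \left(3 - \frac{3}{42}\right) + \left(78 + 6 \frac{5}{-2 + \left(- 3 \left(3 - -4\right)\right)^{2} + 3 \left(- 3 \left(3 - -4\right)\right)}\right) = \left(3 - \frac{1}{14}\right) + \left(78 + 6 \frac{5}{-2 + \left(- 3 \left(3 + 4\right)\right)^{2} + 3 \left(- 3 \left(3 + 4\right)\right)}\right) = \left(3 - \frac{1}{14}\right) + \left(78 + 6 \frac{5}{-2 + \left(\left(-3\right) 7\right)^{2} + 3 \left(\left(-3\right) 7\right)}\right) = \frac{41}{14} + \left(78 + 6 \frac{5}{-2 + \left(-21\right)^{2} + 3 \left(-21\right)}\right) = \frac{41}{14} + \left(78 + 6 \frac{5}{-2 + 441 - 63}\right) = \frac{41}{14} + \left(78 + 6 \cdot \frac{5}{376}\right) = \frac{41}{14} + \left(78 + \frac{15}{188}\right) = \frac{41}{14} + \frac{14679}{188} = \frac{106607}{1316}$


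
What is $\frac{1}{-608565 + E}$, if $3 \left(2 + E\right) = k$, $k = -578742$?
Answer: $- \frac{1}{801481} \approx -1.2477 \cdot 10^{-6}$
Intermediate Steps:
$E = -192916$ ($E = -2 + \frac{1}{3} \left(-578742\right) = -2 - 192914 = -192916$)
$\frac{1}{-608565 + E} = \frac{1}{-608565 - 192916} = \frac{1}{-801481} = - \frac{1}{801481}$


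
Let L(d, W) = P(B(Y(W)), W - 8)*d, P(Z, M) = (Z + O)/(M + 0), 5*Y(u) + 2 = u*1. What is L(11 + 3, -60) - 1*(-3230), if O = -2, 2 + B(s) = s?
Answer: 274837/85 ≈ 3233.4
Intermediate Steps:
Y(u) = -⅖ + u/5 (Y(u) = -⅖ + (u*1)/5 = -⅖ + u/5)
B(s) = -2 + s
P(Z, M) = (-2 + Z)/M (P(Z, M) = (Z - 2)/(M + 0) = (-2 + Z)/M)
L(d, W) = d*(-22/5 + W/5)/(-8 + W) (L(d, W) = ((-2 + (-2 + (-⅖ + W/5)))/(W - 8))*d = ((-2 + (-12/5 + W/5))/(-8 + W))*d = ((-22/5 + W/5)/(-8 + W))*d = d*(-22/5 + W/5)/(-8 + W))
L(11 + 3, -60) - 1*(-3230) = (11 + 3)*(-22 - 60)/(5*(-8 - 60)) - 1*(-3230) = (⅕)*14*(-82)/(-68) + 3230 = (⅕)*14*(-1/68)*(-82) + 3230 = 287/85 + 3230 = 274837/85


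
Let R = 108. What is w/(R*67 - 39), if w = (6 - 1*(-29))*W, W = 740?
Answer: 25900/7197 ≈ 3.5987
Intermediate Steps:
w = 25900 (w = (6 - 1*(-29))*740 = (6 + 29)*740 = 35*740 = 25900)
w/(R*67 - 39) = 25900/(108*67 - 39) = 25900/(7236 - 39) = 25900/7197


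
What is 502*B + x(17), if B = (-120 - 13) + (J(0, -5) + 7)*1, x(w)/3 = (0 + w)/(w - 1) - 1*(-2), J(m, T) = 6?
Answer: -963693/16 ≈ -60231.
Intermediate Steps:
x(w) = 6 + 3*w/(-1 + w) (x(w) = 3*((0 + w)/(w - 1) - 1*(-2)) = 3*(w/(-1 + w) + 2) = 3*(2 + w/(-1 + w)) = 6 + 3*w/(-1 + w))
B = -120 (B = (-120 - 13) + (6 + 7)*1 = -133 + 13*1 = -133 + 13 = -120)
502*B + x(17) = 502*(-120) + 3*(-2 + 3*17)/(-1 + 17) = -60240 + 3*(-2 + 51)/16 = -60240 + 3*(1/16)*49 = -60240 + 147/16 = -963693/16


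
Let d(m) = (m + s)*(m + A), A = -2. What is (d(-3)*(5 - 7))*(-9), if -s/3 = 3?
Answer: 1080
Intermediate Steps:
s = -9 (s = -3*3 = -9)
d(m) = (-9 + m)*(-2 + m) (d(m) = (m - 9)*(m - 2) = (-9 + m)*(-2 + m))
(d(-3)*(5 - 7))*(-9) = ((18 + (-3)**2 - 11*(-3))*(5 - 7))*(-9) = ((18 + 9 + 33)*(-2))*(-9) = (60*(-2))*(-9) = -120*(-9) = 1080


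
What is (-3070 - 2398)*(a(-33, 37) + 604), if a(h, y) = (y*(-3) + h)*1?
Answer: -2515280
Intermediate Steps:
a(h, y) = h - 3*y (a(h, y) = (-3*y + h)*1 = (h - 3*y)*1 = h - 3*y)
(-3070 - 2398)*(a(-33, 37) + 604) = (-3070 - 2398)*((-33 - 3*37) + 604) = -5468*((-33 - 111) + 604) = -5468*(-144 + 604) = -5468*460 = -2515280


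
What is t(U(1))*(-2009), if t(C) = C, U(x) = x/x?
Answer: -2009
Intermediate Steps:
U(x) = 1
t(U(1))*(-2009) = 1*(-2009) = -2009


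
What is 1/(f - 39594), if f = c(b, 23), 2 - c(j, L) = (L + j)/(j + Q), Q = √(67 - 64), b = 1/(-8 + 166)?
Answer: -988360279/39131107789453 + 574330*√3/117393323368359 ≈ -2.5249e-5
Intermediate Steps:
b = 1/158 ≈ 0.0063291
Q = √3 ≈ 1.7320
c(j, L) = 2 - (L + j)/(j + √3)
f = (-3633/158 + 2*√3)/(1/158 + √3) (f = (1/158 - 1*23 + 2*√3)/(1/158 + √3) = (1/158 - 23 + 2*√3)/(1/158 + √3) = (-3633/158 + 2*√3)/(1/158 + √3) ≈ -11.234)
1/(f - 39594) = 1/((153417/74891 - 574330*√3/74891) - 39594) = 1/(-2965080837/74891 - 574330*√3/74891)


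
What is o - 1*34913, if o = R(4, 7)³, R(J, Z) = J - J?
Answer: -34913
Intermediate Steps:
R(J, Z) = 0
o = 0 (o = 0³ = 0)
o - 1*34913 = 0 - 1*34913 = 0 - 34913 = -34913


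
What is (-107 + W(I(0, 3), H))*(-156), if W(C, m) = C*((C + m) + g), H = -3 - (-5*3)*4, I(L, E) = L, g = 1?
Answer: 16692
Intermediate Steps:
H = 57 (H = -3 - (-15)*4 = -3 - 1*(-60) = -3 + 60 = 57)
W(C, m) = C*(1 + C + m) (W(C, m) = C*((C + m) + 1) = C*(1 + C + m))
(-107 + W(I(0, 3), H))*(-156) = (-107 + 0*(1 + 0 + 57))*(-156) = (-107 + 0*58)*(-156) = (-107 + 0)*(-156) = -107*(-156) = 16692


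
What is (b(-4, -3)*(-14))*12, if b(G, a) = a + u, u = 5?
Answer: -336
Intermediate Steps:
b(G, a) = 5 + a (b(G, a) = a + 5 = 5 + a)
(b(-4, -3)*(-14))*12 = ((5 - 3)*(-14))*12 = (2*(-14))*12 = -28*12 = -336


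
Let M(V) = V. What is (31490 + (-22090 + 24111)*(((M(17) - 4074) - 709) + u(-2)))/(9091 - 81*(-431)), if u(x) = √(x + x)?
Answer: -4800298/22001 + 2021*I/22001 ≈ -218.19 + 0.091859*I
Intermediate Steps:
u(x) = √2*√x (u(x) = √(2*x) = √2*√x)
(31490 + (-22090 + 24111)*(((M(17) - 4074) - 709) + u(-2)))/(9091 - 81*(-431)) = (31490 + (-22090 + 24111)*(((17 - 4074) - 709) + √2*√(-2)))/(9091 - 81*(-431)) = (31490 + 2021*((-4057 - 709) + √2*(I*√2)))/(9091 + 34911) = (31490 + 2021*(-4766 + 2*I))/44002 = (31490 + (-9632086 + 4042*I))*(1/44002) = (-9600596 + 4042*I)*(1/44002) = -4800298/22001 + 2021*I/22001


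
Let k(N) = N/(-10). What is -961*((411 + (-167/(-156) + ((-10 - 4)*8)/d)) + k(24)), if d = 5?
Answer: -290290231/780 ≈ -3.7217e+5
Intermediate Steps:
k(N) = -N/10 (k(N) = N*(-1/10) = -N/10)
-961*((411 + (-167/(-156) + ((-10 - 4)*8)/d)) + k(24)) = -961*((411 + (-167/(-156) + ((-10 - 4)*8)/5)) - 1/10*24) = -961*((411 + (-167*(-1/156) - 14*8*(1/5))) - 12/5) = -961*((411 + (167/156 - 112*1/5)) - 12/5) = -961*((411 + (167/156 - 112/5)) - 12/5) = -961*((411 - 16637/780) - 12/5) = -961*(303943/780 - 12/5) = -961*302071/780 = -290290231/780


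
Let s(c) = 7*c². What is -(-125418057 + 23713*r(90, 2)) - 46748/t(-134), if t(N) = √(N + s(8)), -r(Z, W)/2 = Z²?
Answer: 509568657 - 23374*√314/157 ≈ 5.0957e+8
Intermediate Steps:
r(Z, W) = -2*Z²
t(N) = √(448 + N) (t(N) = √(N + 7*8²) = √(N + 7*64) = √(N + 448) = √(448 + N))
-(-125418057 + 23713*r(90, 2)) - 46748/t(-134) = -23713/(1/(-5289 - 2*90²)) - 46748/√(448 - 134) = -23713/(1/(-5289 - 2*8100)) - 46748*√314/314 = -23713/(1/(-5289 - 16200)) - 23374*√314/157 = -23713/(1/(-21489)) - 23374*√314/157 = -23713/(-1/21489) - 23374*√314/157 = -23713*(-21489) - 23374*√314/157 = 509568657 - 23374*√314/157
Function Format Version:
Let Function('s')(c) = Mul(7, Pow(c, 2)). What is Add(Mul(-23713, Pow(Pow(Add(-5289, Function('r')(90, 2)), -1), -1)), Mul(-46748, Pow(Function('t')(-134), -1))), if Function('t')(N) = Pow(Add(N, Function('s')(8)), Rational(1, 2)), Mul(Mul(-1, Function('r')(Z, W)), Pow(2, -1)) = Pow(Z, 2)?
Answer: Add(509568657, Mul(Rational(-23374, 157), Pow(314, Rational(1, 2)))) ≈ 5.0957e+8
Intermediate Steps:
Function('r')(Z, W) = Mul(-2, Pow(Z, 2))
Function('t')(N) = Pow(Add(448, N), Rational(1, 2)) (Function('t')(N) = Pow(Add(N, Mul(7, Pow(8, 2))), Rational(1, 2)) = Pow(Add(N, Mul(7, 64)), Rational(1, 2)) = Pow(Add(N, 448), Rational(1, 2)) = Pow(Add(448, N), Rational(1, 2)))
Add(Mul(-23713, Pow(Pow(Add(-5289, Function('r')(90, 2)), -1), -1)), Mul(-46748, Pow(Function('t')(-134), -1))) = Add(Mul(-23713, Pow(Pow(Add(-5289, Mul(-2, Pow(90, 2))), -1), -1)), Mul(-46748, Pow(Pow(Add(448, -134), Rational(1, 2)), -1))) = Add(Mul(-23713, Pow(Pow(Add(-5289, Mul(-2, 8100)), -1), -1)), Mul(-46748, Pow(Pow(314, Rational(1, 2)), -1))) = Add(Mul(-23713, Pow(Pow(Add(-5289, -16200), -1), -1)), Mul(-46748, Mul(Rational(1, 314), Pow(314, Rational(1, 2))))) = Add(Mul(-23713, Pow(Pow(-21489, -1), -1)), Mul(Rational(-23374, 157), Pow(314, Rational(1, 2)))) = Add(Mul(-23713, Pow(Rational(-1, 21489), -1)), Mul(Rational(-23374, 157), Pow(314, Rational(1, 2)))) = Add(Mul(-23713, -21489), Mul(Rational(-23374, 157), Pow(314, Rational(1, 2)))) = Add(509568657, Mul(Rational(-23374, 157), Pow(314, Rational(1, 2))))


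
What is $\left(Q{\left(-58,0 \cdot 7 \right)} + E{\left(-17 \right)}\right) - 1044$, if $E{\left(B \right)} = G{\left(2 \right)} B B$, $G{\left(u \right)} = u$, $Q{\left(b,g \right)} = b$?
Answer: $-524$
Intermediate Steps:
$E{\left(B \right)} = 2 B^{2}$ ($E{\left(B \right)} = 2 B B = 2 B^{2}$)
$\left(Q{\left(-58,0 \cdot 7 \right)} + E{\left(-17 \right)}\right) - 1044 = \left(-58 + 2 \left(-17\right)^{2}\right) - 1044 = \left(-58 + 2 \cdot 289\right) - 1044 = \left(-58 + 578\right) - 1044 = 520 - 1044 = -524$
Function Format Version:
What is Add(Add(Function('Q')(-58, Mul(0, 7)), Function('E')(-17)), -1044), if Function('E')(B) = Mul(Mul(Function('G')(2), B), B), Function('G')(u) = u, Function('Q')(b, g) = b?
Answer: -524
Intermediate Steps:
Function('E')(B) = Mul(2, Pow(B, 2)) (Function('E')(B) = Mul(Mul(2, B), B) = Mul(2, Pow(B, 2)))
Add(Add(Function('Q')(-58, Mul(0, 7)), Function('E')(-17)), -1044) = Add(Add(-58, Mul(2, Pow(-17, 2))), -1044) = Add(Add(-58, Mul(2, 289)), -1044) = Add(Add(-58, 578), -1044) = Add(520, -1044) = -524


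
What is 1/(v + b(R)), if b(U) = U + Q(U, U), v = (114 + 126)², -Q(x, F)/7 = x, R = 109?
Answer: 1/56946 ≈ 1.7560e-5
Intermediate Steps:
Q(x, F) = -7*x
v = 57600 (v = 240² = 57600)
b(U) = -6*U (b(U) = U - 7*U = -6*U)
1/(v + b(R)) = 1/(57600 - 6*109) = 1/(57600 - 654) = 1/56946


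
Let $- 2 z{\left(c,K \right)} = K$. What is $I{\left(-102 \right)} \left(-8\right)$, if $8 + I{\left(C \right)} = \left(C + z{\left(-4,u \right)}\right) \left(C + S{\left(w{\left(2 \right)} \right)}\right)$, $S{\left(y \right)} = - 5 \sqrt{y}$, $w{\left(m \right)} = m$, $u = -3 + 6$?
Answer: $-84392 - 4140 \sqrt{2} \approx -90247.0$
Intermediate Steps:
$u = 3$
$z{\left(c,K \right)} = - \frac{K}{2}$
$I{\left(C \right)} = -8 + \left(- \frac{3}{2} + C\right) \left(C - 5 \sqrt{2}\right)$ ($I{\left(C \right)} = -8 + \left(C - \frac{3}{2}\right) \left(C - 5 \sqrt{2}\right) = -8 + \left(- \frac{3}{2} + C\right) \left(C - 5 \sqrt{2}\right)$)
$I{\left(-102 \right)} \left(-8\right) = \left(-8 + \left(-102\right)^{2} - -153 + \frac{15 \sqrt{2}}{2} - - 510 \sqrt{2}\right) \left(-8\right) = \left(-8 + 10404 + 153 + \frac{15 \sqrt{2}}{2} + 510 \sqrt{2}\right) \left(-8\right) = \left(10549 + \frac{1035 \sqrt{2}}{2}\right) \left(-8\right) = -84392 - 4140 \sqrt{2}$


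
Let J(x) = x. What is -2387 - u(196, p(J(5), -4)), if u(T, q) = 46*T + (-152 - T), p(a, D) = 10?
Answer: -11055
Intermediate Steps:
u(T, q) = -152 + 45*T
-2387 - u(196, p(J(5), -4)) = -2387 - (-152 + 45*196) = -2387 - (-152 + 8820) = -2387 - 1*8668 = -2387 - 8668 = -11055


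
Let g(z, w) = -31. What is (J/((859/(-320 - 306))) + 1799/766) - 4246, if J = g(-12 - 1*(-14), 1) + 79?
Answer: -2815313951/657994 ≈ -4278.6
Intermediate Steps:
J = 48 (J = -31 + 79 = 48)
(J/((859/(-320 - 306))) + 1799/766) - 4246 = (48/((859/(-320 - 306))) + 1799/766) - 4246 = (48/((859/(-626))) + 1799*(1/766)) - 4246 = (48/((859*(-1/626))) + 1799/766) - 4246 = (48/(-859/626) + 1799/766) - 4246 = (48*(-626/859) + 1799/766) - 4246 = (-30048/859 + 1799/766) - 4246 = -21471427/657994 - 4246 = -2815313951/657994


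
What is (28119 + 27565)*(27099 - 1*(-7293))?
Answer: 1915084128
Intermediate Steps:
(28119 + 27565)*(27099 - 1*(-7293)) = 55684*(27099 + 7293) = 55684*34392 = 1915084128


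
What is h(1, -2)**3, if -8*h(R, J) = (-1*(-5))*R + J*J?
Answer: -729/512 ≈ -1.4238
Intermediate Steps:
h(R, J) = -5*R/8 - J**2/8 (h(R, J) = -((-1*(-5))*R + J*J)/8 = -(5*R + J**2)/8 = -(J**2 + 5*R)/8 = -5*R/8 - J**2/8)
h(1, -2)**3 = (-5/8*1 - 1/8*(-2)**2)**3 = (-5/8 - 1/8*4)**3 = (-5/8 - 1/2)**3 = (-9/8)**3 = -729/512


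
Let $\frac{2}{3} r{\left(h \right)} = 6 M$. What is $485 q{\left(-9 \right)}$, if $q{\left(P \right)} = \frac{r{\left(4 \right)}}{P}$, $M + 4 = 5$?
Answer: $-485$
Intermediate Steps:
$M = 1$ ($M = -4 + 5 = 1$)
$r{\left(h \right)} = 9$ ($r{\left(h \right)} = \frac{3 \cdot 6 \cdot 1}{2} = \frac{3}{2} \cdot 6 = 9$)
$q{\left(P \right)} = \frac{9}{P}$
$485 q{\left(-9 \right)} = 485 \frac{9}{-9} = 485 \cdot 9 \left(- \frac{1}{9}\right) = 485 \left(-1\right) = -485$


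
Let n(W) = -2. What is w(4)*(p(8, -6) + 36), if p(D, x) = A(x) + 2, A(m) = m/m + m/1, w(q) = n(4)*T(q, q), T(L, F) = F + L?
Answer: -528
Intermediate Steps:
w(q) = -4*q (w(q) = -2*(q + q) = -4*q)
A(m) = 1 + m (A(m) = 1 + m*1 = 1 + m)
p(D, x) = 3 + x (p(D, x) = (1 + x) + 2 = 3 + x)
w(4)*(p(8, -6) + 36) = (-4*4)*((3 - 6) + 36) = -16*(-3 + 36) = -16*33 = -528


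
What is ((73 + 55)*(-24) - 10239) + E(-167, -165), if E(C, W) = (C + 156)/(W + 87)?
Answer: -1038247/78 ≈ -13311.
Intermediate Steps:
E(C, W) = (156 + C)/(87 + W)
((73 + 55)*(-24) - 10239) + E(-167, -165) = ((73 + 55)*(-24) - 10239) + (156 - 167)/(87 - 165) = (128*(-24) - 10239) - 11/(-78) = (-3072 - 10239) - 1/78*(-11) = -13311 + 11/78 = -1038247/78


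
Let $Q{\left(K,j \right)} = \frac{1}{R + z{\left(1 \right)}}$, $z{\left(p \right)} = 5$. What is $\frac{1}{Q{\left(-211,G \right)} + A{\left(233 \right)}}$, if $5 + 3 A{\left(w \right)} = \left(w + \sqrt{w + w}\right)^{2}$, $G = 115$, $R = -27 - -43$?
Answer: $\frac{2682757}{47307596299} - \frac{22834 \sqrt{466}}{47307596299} \approx 4.6289 \cdot 10^{-5}$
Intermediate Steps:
$R = 16$ ($R = -27 + 43 = 16$)
$Q{\left(K,j \right)} = \frac{1}{21}$ ($Q{\left(K,j \right)} = \frac{1}{16 + 5} = \frac{1}{21}$)
$A{\left(w \right)} = - \frac{5}{3} + \frac{\left(w + \sqrt{2} \sqrt{w}\right)^{2}}{3}$ ($A{\left(w \right)} = - \frac{5}{3} + \frac{\left(w + \sqrt{w + w}\right)^{2}}{3} = - \frac{5}{3} + \frac{\left(w + \sqrt{2 w}\right)^{2}}{3} = - \frac{5}{3} + \frac{\left(w + \sqrt{2} \sqrt{w}\right)^{2}}{3}$)
$\frac{1}{Q{\left(-211,G \right)} + A{\left(233 \right)}} = \frac{1}{\frac{1}{21} - \left(\frac{5}{3} - \frac{\left(233 + \sqrt{2} \sqrt{233}\right)^{2}}{3}\right)} = \frac{1}{\frac{1}{21} - \left(\frac{5}{3} - \frac{\left(233 + \sqrt{466}\right)^{2}}{3}\right)} = \frac{1}{- \frac{34}{21} + \frac{\left(233 + \sqrt{466}\right)^{2}}{3}}$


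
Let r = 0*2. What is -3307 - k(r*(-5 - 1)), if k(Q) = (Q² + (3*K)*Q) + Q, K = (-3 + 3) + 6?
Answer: -3307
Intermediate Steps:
r = 0
K = 6 (K = 0 + 6 = 6)
k(Q) = Q² + 19*Q (k(Q) = (Q² + (3*6)*Q) + Q = (Q² + 18*Q) + Q = Q² + 19*Q)
-3307 - k(r*(-5 - 1)) = -3307 - 0*(-5 - 1)*(19 + 0*(-5 - 1)) = -3307 - 0*(-6)*(19 + 0*(-6)) = -3307 - 0*(19 + 0) = -3307 - 0*19 = -3307 - 1*0 = -3307 + 0 = -3307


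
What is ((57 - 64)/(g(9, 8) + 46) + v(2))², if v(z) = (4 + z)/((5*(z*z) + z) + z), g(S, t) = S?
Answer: 729/48400 ≈ 0.015062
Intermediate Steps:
v(z) = (4 + z)/(2*z + 5*z²) (v(z) = (4 + z)/((5*z² + z) + z) = (4 + z)/((z + 5*z²) + z) = (4 + z)/(2*z + 5*z²))
((57 - 64)/(g(9, 8) + 46) + v(2))² = ((57 - 64)/(9 + 46) + (4 + 2)/(2*(2 + 5*2)))² = (-7/55 + (½)*6/(2 + 10))² = (-7*1/55 + (½)*6/12)² = (-7/55 + (½)*(1/12)*6)² = (-7/55 + ¼)² = (27/220)² = 729/48400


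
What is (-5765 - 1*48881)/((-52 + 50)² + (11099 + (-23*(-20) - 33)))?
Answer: -27323/5765 ≈ -4.7395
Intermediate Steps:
(-5765 - 1*48881)/((-52 + 50)² + (11099 + (-23*(-20) - 33))) = (-5765 - 48881)/((-2)² + (11099 + (460 - 33))) = -54646/(4 + (11099 + 427)) = -54646/(4 + 11526) = -54646/11530 = -54646*1/11530 = -27323/5765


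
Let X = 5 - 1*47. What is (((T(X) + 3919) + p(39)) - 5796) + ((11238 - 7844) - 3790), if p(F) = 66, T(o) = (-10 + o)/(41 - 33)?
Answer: -4427/2 ≈ -2213.5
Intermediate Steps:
X = -42 (X = 5 - 47 = -42)
T(o) = -5/4 + o/8 (T(o) = (-10 + o)/8 = (-10 + o)*(⅛) = -5/4 + o/8)
(((T(X) + 3919) + p(39)) - 5796) + ((11238 - 7844) - 3790) = ((((-5/4 + (⅛)*(-42)) + 3919) + 66) - 5796) + ((11238 - 7844) - 3790) = ((((-5/4 - 21/4) + 3919) + 66) - 5796) + (3394 - 3790) = (((-13/2 + 3919) + 66) - 5796) - 396 = ((7825/2 + 66) - 5796) - 396 = (7957/2 - 5796) - 396 = -3635/2 - 396 = -4427/2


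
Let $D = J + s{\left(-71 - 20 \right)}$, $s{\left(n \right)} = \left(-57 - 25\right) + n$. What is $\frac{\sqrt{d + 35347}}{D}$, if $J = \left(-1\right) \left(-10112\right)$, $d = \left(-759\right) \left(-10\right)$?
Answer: $\frac{\sqrt{42937}}{9939} \approx 0.020848$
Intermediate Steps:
$s{\left(n \right)} = -82 + n$
$d = 7590$
$J = 10112$
$D = 9939$ ($D = 10112 - 173 = 9939$)
$\frac{\sqrt{d + 35347}}{D} = \frac{\sqrt{7590 + 35347}}{9939} = \sqrt{42937} \cdot \frac{1}{9939} = \frac{\sqrt{42937}}{9939}$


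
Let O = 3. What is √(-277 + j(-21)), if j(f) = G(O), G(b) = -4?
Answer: I*√281 ≈ 16.763*I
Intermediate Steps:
j(f) = -4
√(-277 + j(-21)) = √(-277 - 4) = √(-281) = I*√281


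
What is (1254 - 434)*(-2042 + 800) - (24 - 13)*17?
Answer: -1018627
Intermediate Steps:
(1254 - 434)*(-2042 + 800) - (24 - 13)*17 = 820*(-1242) - 11*17 = -1018440 - 1*187 = -1018440 - 187 = -1018627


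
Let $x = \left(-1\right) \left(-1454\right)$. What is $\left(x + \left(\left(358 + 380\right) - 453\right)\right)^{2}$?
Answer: $3024121$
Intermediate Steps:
$x = 1454$
$\left(x + \left(\left(358 + 380\right) - 453\right)\right)^{2} = \left(1454 + \left(\left(358 + 380\right) - 453\right)\right)^{2} = \left(1454 + \left(738 - 453\right)\right)^{2} = \left(1454 + 285\right)^{2} = 1739^{2} = 3024121$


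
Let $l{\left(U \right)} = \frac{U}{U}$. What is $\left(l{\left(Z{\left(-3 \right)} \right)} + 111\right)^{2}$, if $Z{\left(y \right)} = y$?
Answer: $12544$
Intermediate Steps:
$l{\left(U \right)} = 1$
$\left(l{\left(Z{\left(-3 \right)} \right)} + 111\right)^{2} = \left(1 + 111\right)^{2} = 112^{2} = 12544$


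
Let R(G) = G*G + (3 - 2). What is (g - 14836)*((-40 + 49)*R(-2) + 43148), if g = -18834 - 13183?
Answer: -2023721629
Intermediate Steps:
R(G) = 1 + G**2 (R(G) = G**2 + 1 = 1 + G**2)
g = -32017
(g - 14836)*((-40 + 49)*R(-2) + 43148) = (-32017 - 14836)*((-40 + 49)*(1 + (-2)**2) + 43148) = -46853*(9*(1 + 4) + 43148) = -46853*(9*5 + 43148) = -46853*(45 + 43148) = -46853*43193 = -2023721629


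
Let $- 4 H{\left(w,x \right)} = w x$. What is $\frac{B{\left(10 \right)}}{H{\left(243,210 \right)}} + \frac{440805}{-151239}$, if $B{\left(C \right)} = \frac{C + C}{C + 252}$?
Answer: $- \frac{98225220607}{33700737609} \approx -2.9146$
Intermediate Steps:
$H{\left(w,x \right)} = - \frac{w x}{4}$
$B{\left(C \right)} = \frac{2 C}{252 + C}$
$\frac{B{\left(10 \right)}}{H{\left(243,210 \right)}} + \frac{440805}{-151239} = \frac{2 \cdot 10 \frac{1}{252 + 10}}{\left(- \frac{1}{4}\right) 243 \cdot 210} + \frac{440805}{-151239} = \frac{2 \cdot 10 \cdot \frac{1}{262}}{- \frac{25515}{2}} + 440805 \left(- \frac{1}{151239}\right) = 2 \cdot 10 \cdot \frac{1}{262} \left(- \frac{2}{25515}\right) - \frac{146935}{50413} = \frac{10}{131} \left(- \frac{2}{25515}\right) - \frac{146935}{50413} = - \frac{4}{668493} - \frac{146935}{50413} = - \frac{98225220607}{33700737609}$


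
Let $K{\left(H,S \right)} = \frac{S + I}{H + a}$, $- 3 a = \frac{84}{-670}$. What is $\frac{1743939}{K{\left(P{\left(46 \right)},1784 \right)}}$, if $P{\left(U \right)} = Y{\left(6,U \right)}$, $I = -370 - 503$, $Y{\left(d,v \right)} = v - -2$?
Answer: $\frac{28066954266}{305185} \approx 91967.0$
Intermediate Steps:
$Y{\left(d,v \right)} = 2 + v$ ($Y{\left(d,v \right)} = v + 2 = 2 + v$)
$I = -873$
$P{\left(U \right)} = 2 + U$
$a = \frac{14}{335}$ ($a = - \frac{84 \frac{1}{-670}}{3} = - \frac{84 \left(- \frac{1}{670}\right)}{3} = \left(- \frac{1}{3}\right) \left(- \frac{42}{335}\right) = \frac{14}{335} \approx 0.041791$)
$K{\left(H,S \right)} = \frac{-873 + S}{\frac{14}{335} + H}$ ($K{\left(H,S \right)} = \frac{S - 873}{H + \frac{14}{335}} = \frac{-873 + S}{\frac{14}{335} + H}$)
$\frac{1743939}{K{\left(P{\left(46 \right)},1784 \right)}} = \frac{1743939}{335 \frac{1}{14 + 335 \left(2 + 46\right)} \left(-873 + 1784\right)} = \frac{1743939}{335 \frac{1}{14 + 335 \cdot 48} \cdot 911} = \frac{1743939}{335 \frac{1}{14 + 16080} \cdot 911} = \frac{1743939}{335 \cdot \frac{1}{16094} \cdot 911} = \frac{1743939}{\frac{305185}{16094}} = 1743939 \cdot \frac{16094}{305185} = \frac{28066954266}{305185}$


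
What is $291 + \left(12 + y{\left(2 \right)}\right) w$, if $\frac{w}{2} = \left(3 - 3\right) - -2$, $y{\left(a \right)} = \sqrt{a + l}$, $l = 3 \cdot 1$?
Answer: $339 + 4 \sqrt{5} \approx 347.94$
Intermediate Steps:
$l = 3$
$y{\left(a \right)} = \sqrt{3 + a}$ ($y{\left(a \right)} = \sqrt{a + 3} = \sqrt{3 + a}$)
$w = 4$ ($w = 2 \left(\left(3 - 3\right) - -2\right) = 2 \left(\left(3 - 3\right) + 2\right) = 2 \left(0 + 2\right) = 2 \cdot 2 = 4$)
$291 + \left(12 + y{\left(2 \right)}\right) w = 291 + \left(12 + \sqrt{3 + 2}\right) 4 = 291 + \left(12 + \sqrt{5}\right) 4 = 291 + \left(48 + 4 \sqrt{5}\right) = 339 + 4 \sqrt{5}$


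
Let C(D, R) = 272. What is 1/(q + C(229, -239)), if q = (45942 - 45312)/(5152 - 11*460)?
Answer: 46/12827 ≈ 0.0035862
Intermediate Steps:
q = 315/46 (q = 630/(5152 - 5060) = 630/92 = 630*(1/92) = 315/46 ≈ 6.8478)
1/(q + C(229, -239)) = 1/(315/46 + 272) = 1/(12827/46) = 46/12827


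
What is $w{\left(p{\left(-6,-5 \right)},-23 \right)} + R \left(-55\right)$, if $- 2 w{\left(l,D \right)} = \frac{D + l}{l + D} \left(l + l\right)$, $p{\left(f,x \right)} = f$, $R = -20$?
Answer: $1106$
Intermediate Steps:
$w{\left(l,D \right)} = - l$ ($w{\left(l,D \right)} = - \frac{\frac{D + l}{l + D} \left(l + l\right)}{2} = - \frac{\frac{D + l}{D + l} 2 l}{2} = - \frac{1 \cdot 2 l}{2} = - \frac{2 l}{2} = - l$)
$w{\left(p{\left(-6,-5 \right)},-23 \right)} + R \left(-55\right) = \left(-1\right) \left(-6\right) - -1100 = 6 + 1100 = 1106$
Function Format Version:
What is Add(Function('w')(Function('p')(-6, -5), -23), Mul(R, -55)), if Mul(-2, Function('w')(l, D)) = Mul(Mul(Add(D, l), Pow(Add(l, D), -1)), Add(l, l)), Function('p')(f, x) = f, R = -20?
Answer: 1106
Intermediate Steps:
Function('w')(l, D) = Mul(-1, l) (Function('w')(l, D) = Mul(Rational(-1, 2), Mul(Mul(Add(D, l), Pow(Add(l, D), -1)), Add(l, l))) = Mul(Rational(-1, 2), Mul(Mul(Add(D, l), Pow(Add(D, l), -1)), Mul(2, l))) = Mul(Rational(-1, 2), Mul(1, Mul(2, l))) = Mul(Rational(-1, 2), Mul(2, l)) = Mul(-1, l))
Add(Function('w')(Function('p')(-6, -5), -23), Mul(R, -55)) = Add(Mul(-1, -6), Mul(-20, -55)) = Add(6, 1100) = 1106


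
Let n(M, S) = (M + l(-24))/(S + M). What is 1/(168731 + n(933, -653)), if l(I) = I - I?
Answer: 280/47245613 ≈ 5.9265e-6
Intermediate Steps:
l(I) = 0
n(M, S) = M/(M + S) (n(M, S) = (M + 0)/(S + M) = M/(M + S))
1/(168731 + n(933, -653)) = 1/(168731 + 933/(933 - 653)) = 1/(168731 + 933/280) = 1/(47245613/280) = 280/47245613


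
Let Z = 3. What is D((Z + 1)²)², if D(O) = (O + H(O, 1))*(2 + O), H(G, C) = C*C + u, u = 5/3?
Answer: 112896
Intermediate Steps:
u = 5/3 (u = 5*(⅓) = 5/3 ≈ 1.6667)
H(G, C) = 5/3 + C² (H(G, C) = C*C + 5/3 = C² + 5/3 = 5/3 + C²)
D(O) = (2 + O)*(8/3 + O) (D(O) = (O + (5/3 + 1²))*(2 + O) = (O + (5/3 + 1))*(2 + O) = (O + 8/3)*(2 + O) = (8/3 + O)*(2 + O) = (2 + O)*(8/3 + O))
D((Z + 1)²)² = (16/3 + ((3 + 1)²)² + 14*(3 + 1)²/3)² = (16/3 + (4²)² + (14/3)*4²)² = (16/3 + 16² + (14/3)*16)² = (16/3 + 256 + 224/3)² = 336² = 112896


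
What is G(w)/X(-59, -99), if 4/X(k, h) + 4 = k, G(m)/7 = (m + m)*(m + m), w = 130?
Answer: -7452900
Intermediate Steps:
G(m) = 28*m**2 (G(m) = 7*((m + m)*(m + m)) = 7*((2*m)*(2*m)) = 7*(4*m**2) = 28*m**2)
X(k, h) = 4/(-4 + k)
G(w)/X(-59, -99) = (28*130**2)/((4/(-4 - 59))) = (28*16900)/((4/(-63))) = 473200/((4*(-1/63))) = 473200/(-4/63) = 473200*(-63/4) = -7452900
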